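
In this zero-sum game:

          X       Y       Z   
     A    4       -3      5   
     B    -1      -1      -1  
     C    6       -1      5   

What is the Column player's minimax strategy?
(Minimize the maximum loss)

Column should play Y, value = -1

Work:
Column player minimizes Row's maximum payoff:
Column X: max payoff to Row = 6
Column Y: max payoff to Row = -1
Column Z: max payoff to Row = 5
Minimum is -1, achieved by column Y.
Minimax strategy: Y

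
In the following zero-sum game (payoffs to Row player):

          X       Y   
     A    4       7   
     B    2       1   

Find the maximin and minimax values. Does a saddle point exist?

Maximin = 4, Minimax = 4, Saddle: True

Work:
Row minimums: [4, 1] → maximin = 4
Column maximums: [4, 7] → minimax = 4
Saddle point exists! Game value = 4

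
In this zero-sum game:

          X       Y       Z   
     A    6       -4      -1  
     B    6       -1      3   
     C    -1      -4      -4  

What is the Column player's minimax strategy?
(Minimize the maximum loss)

Column should play Y, value = -1

Work:
Column player minimizes Row's maximum payoff:
Column X: max payoff to Row = 6
Column Y: max payoff to Row = -1
Column Z: max payoff to Row = 3
Minimum is -1, achieved by column Y.
Minimax strategy: Y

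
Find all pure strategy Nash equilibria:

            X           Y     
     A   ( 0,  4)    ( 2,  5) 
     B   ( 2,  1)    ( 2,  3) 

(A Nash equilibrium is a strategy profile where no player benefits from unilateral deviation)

Nash equilibrium: (A, Y), (B, Y)

Work:
Best responses:
  P1 vs X: payoffs [0, 2] → best response B (payoff 2)
  P1 vs Y: payoffs [2, 2] → best response A/B (payoff 2)
  P2 vs A: payoffs [4, 5] → best response Y (payoff 5)
  P2 vs B: payoffs [1, 3] → best response Y (payoff 3)
Mutual best responses: (A,Y), (B,Y) → Nash equilibria.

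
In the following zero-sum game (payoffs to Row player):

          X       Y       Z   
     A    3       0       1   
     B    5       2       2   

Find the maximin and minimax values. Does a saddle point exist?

Maximin = 2, Minimax = 2, Saddle: True

Work:
Row minimums: [0, 2] → maximin = 2
Column maximums: [5, 2, 2] → minimax = 2
Saddle point exists! Game value = 2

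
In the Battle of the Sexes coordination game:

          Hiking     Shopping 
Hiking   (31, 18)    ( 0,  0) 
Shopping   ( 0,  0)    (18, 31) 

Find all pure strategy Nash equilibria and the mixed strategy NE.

Pure NE: (Hiking, Hiking) and (Shopping, Shopping); Mixed NE: p = 0.6327, q = 0.3673

Work:
Check pure NE:
(Hiking, Hiking): (31, 18) - no unilateral deviation beneficial
(Shopping, Shopping): (18, 31) - no unilateral deviation beneficial
Mixed NE: P1 plays Hiking with p = 0.6327, P2 plays Hiking with q = 0.3673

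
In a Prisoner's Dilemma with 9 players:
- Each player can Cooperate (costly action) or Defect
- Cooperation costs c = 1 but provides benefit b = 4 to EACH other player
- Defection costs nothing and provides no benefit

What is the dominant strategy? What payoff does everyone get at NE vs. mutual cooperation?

Dominant: Defect; NE payoff = 0; Coop payoff = 31

Work:
Defect dominates (saves cost c = 1, benefit to others is external)
NE: All defect → everyone gets 0
If all cooperate: each receives (8)×4 - 1 = 31
Social dilemma: 31 > 0 but NE gives 0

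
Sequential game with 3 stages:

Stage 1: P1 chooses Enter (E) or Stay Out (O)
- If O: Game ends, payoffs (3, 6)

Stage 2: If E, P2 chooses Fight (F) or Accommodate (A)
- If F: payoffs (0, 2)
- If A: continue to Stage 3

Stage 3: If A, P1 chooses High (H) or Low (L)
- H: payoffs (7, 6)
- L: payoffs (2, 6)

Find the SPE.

SPE: (E, A, H); Outcome (7, 6)

Work:
Stage 3: P1 chooses H (7 vs 2)
Stage 2: P2: F->2, A->6 (anticipating H). Choose A
Stage 1: P1: O->3, E->7 (anticipating A, H). Choose E
SPE path: E -> A -> H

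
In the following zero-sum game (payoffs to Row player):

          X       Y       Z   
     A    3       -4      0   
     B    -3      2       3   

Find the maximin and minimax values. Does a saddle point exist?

Maximin = -3, Minimax = 2, Saddle: False

Work:
Row minimums: [-4, -3] → maximin = -3
Column maximums: [3, 2, 3] → minimax = 2
No saddle point (maximin ≠ minimax). Mixed strategy needed.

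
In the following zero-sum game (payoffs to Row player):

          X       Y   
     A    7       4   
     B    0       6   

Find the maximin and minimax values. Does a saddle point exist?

Maximin = 4, Minimax = 6, Saddle: False

Work:
Row minimums: [4, 0] → maximin = 4
Column maximums: [7, 6] → minimax = 6
No saddle point (maximin ≠ minimax). Mixed strategy needed.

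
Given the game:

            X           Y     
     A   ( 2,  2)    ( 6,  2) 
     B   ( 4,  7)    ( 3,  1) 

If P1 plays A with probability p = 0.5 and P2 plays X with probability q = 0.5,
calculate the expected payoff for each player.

E[P1] = 3.75, E[P2] = 3.0

Work:
E[P1] = p·q·π₁(A,X) + p·(1-q)·π₁(A,Y) + (1-p)·q·π₁(B,X) + (1-p)·(1-q)·π₁(B,Y)
= 0.5·0.5·2 + 0.5·0.5·6 + 0.5·0.5·4 + 0.5·0.5·3
= 3.75

E[P2] = 3.0 (similar calculation)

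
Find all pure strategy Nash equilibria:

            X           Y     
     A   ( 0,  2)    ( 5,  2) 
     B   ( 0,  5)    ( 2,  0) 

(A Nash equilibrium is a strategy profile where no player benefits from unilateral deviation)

Nash equilibrium: (A, X), (A, Y), (B, X)

Work:
Best responses:
  P1 vs X: payoffs [0, 0] → best response A/B (payoff 0)
  P1 vs Y: payoffs [5, 2] → best response A (payoff 5)
  P2 vs A: payoffs [2, 2] → best response X/Y (payoff 2)
  P2 vs B: payoffs [5, 0] → best response X (payoff 5)
Mutual best responses: (A,X), (A,Y), (B,X) → Nash equilibria.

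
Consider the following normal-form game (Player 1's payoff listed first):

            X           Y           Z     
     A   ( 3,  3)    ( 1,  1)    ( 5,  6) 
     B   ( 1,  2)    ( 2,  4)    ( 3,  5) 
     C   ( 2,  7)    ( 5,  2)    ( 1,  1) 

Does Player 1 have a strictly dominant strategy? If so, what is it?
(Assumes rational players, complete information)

No strictly dominant strategy exists for Player 1

Work:
A strategy strictly dominates another if it gives a strictly higher payoff against every opponent action. Compare each pair of P1's strategies column-by-column:
  A vs B: [3 vs 1, 1 vs 2, 5 vs 3] → A does not strictly dominate B (column Y: 1 ≤ 2)
  A vs C: [3 vs 2, 1 vs 5, 5 vs 1] → A does not strictly dominate C (column Y: 1 ≤ 5)
  B vs A: [1 vs 3, 2 vs 1, 3 vs 5] → B does not strictly dominate A (column X: 1 ≤ 3)
  B vs C: [1 vs 2, 2 vs 5, 3 vs 1] → B does not strictly dominate C (column X: 1 ≤ 2)
  C vs A: [2 vs 3, 5 vs 1, 1 vs 5] → C does not strictly dominate A (column X: 2 ≤ 3)
  C vs B: [2 vs 1, 5 vs 2, 1 vs 3] → C does not strictly dominate B (column Z: 1 ≤ 3)
No single strategy strictly dominates all others → no strictly dominant strategy.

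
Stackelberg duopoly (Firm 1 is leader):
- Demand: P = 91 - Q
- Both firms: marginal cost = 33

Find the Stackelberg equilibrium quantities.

q₁* (leader) = 29.0, q₂* (follower) = 14.5

Work:
Follower's reaction: q₂ = (a - c - q₁)/2
Leader substitutes: π₁ = q₁·(a - q₁ - (a-c-q₁)/2 - c)
FOC: q₁* = (91 - 33)/2 = 29.00
Then: q₂* = (91 - 33 - 29.0)/2 = 14.50
Leader has first-mover advantage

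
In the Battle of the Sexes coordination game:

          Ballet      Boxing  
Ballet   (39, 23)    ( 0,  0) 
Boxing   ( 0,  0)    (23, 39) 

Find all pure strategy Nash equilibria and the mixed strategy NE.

Pure NE: (Ballet, Ballet) and (Boxing, Boxing); Mixed NE: p = 0.629, q = 0.371

Work:
Check pure NE:
(Ballet, Ballet): (39, 23) - no unilateral deviation beneficial
(Boxing, Boxing): (23, 39) - no unilateral deviation beneficial
Mixed NE: P1 plays Ballet with p = 0.629, P2 plays Ballet with q = 0.371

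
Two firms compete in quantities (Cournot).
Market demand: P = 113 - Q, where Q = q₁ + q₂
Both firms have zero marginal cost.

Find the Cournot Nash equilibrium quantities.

q₁* = q₂* = 37.67; P* = 37.67

Work:
Profit: π_i = P·q_i = (a - q_i - q_j)·q_i
FOC: ∂π_i/∂q_i = a - 2q_i - q_j = 0
Reaction function: q_i = (113 - q_j)/2
Symmetry: q* = 113/3 = 37.67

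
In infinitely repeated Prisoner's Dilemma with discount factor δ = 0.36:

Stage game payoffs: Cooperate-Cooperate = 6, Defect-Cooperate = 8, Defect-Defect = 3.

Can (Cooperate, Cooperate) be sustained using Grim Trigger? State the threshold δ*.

δ* = 0.4; since δ = 0.36 < 0.4, cooperation cannot be sustained

Work:
For Grim Trigger:
Cooperate forever: 6/(1-δ)
Defect then punished: 8 + 3·δ/(1-δ)
Need: 6/(1-δ) ≥ 8 + 3·δ/(1-δ)
Solving: δ ≥ (T-R)/(T-P) = (8-6)/(8-3) = 0.4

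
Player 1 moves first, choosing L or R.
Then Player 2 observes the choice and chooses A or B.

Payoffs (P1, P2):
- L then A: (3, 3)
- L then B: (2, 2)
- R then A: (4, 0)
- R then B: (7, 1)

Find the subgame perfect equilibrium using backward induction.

P1 plays R, P2 plays A after L and B after R; Payoff (7, 1)

Work:
Backward induction:
After L: P2 chooses A → P1 gets 3
After R: P2 chooses B → P1 gets 7
P1 chooses R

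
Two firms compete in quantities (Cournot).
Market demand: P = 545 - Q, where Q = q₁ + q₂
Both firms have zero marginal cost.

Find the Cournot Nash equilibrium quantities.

q₁* = q₂* = 181.67; P* = 181.67

Work:
Profit: π_i = P·q_i = (a - q_i - q_j)·q_i
FOC: ∂π_i/∂q_i = a - 2q_i - q_j = 0
Reaction function: q_i = (545 - q_j)/2
Symmetry: q* = 545/3 = 181.67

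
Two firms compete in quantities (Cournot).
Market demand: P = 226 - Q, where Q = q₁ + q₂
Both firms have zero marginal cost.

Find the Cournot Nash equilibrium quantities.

q₁* = q₂* = 75.33; P* = 75.33

Work:
Profit: π_i = P·q_i = (a - q_i - q_j)·q_i
FOC: ∂π_i/∂q_i = a - 2q_i - q_j = 0
Reaction function: q_i = (226 - q_j)/2
Symmetry: q* = 226/3 = 75.33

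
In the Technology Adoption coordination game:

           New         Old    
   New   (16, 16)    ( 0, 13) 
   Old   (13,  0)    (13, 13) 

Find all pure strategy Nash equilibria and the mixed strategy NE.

Pure NE: (New, New) and (Old, Old); Mixed NE: p = 0.8125, q = 0.8125

Work:
Check pure NE:
(New, New): (16, 16) - no unilateral deviation beneficial
(Old, Old): (13, 13) - no unilateral deviation beneficial
Mixed NE: P1 plays New with p = 0.8125, P2 plays New with q = 0.8125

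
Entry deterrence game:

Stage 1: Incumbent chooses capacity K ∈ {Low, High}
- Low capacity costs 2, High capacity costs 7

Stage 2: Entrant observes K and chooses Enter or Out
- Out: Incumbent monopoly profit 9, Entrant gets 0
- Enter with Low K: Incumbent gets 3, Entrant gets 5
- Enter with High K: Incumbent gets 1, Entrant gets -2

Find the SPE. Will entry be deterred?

SPE: (High, Enter|Low, Out|High); Entry deterred. Incumbent net profit = 2

Work:
After Low K: Entrant enters (5 > 0)
After High K: Entrant stays out (-2 < 0)
Incumbent: Low → 3−2=1, High → 9−7=2
Incumbent chooses High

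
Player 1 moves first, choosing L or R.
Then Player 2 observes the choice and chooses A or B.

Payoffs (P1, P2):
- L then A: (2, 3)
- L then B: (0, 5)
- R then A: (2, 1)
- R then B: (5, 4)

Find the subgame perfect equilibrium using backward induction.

P1 plays R, P2 plays B after L and B after R; Payoff (5, 4)

Work:
Backward induction:
After L: P2 chooses B → P1 gets 0
After R: P2 chooses B → P1 gets 5
P1 chooses R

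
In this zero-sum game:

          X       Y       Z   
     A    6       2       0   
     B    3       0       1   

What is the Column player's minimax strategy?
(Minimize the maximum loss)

Column should play Z, value = 1

Work:
Column player minimizes Row's maximum payoff:
Column X: max payoff to Row = 6
Column Y: max payoff to Row = 2
Column Z: max payoff to Row = 1
Minimum is 1, achieved by column Z.
Minimax strategy: Z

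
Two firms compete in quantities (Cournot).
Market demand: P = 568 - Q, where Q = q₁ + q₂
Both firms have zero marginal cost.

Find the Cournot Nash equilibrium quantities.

q₁* = q₂* = 189.33; P* = 189.33

Work:
Profit: π_i = P·q_i = (a - q_i - q_j)·q_i
FOC: ∂π_i/∂q_i = a - 2q_i - q_j = 0
Reaction function: q_i = (568 - q_j)/2
Symmetry: q* = 568/3 = 189.33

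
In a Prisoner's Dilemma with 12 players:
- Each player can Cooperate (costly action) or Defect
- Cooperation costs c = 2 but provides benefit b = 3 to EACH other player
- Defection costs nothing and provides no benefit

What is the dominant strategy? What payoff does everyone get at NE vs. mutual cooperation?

Dominant: Defect; NE payoff = 0; Coop payoff = 31

Work:
Defect dominates (saves cost c = 2, benefit to others is external)
NE: All defect → everyone gets 0
If all cooperate: each receives (11)×3 - 2 = 31
Social dilemma: 31 > 0 but NE gives 0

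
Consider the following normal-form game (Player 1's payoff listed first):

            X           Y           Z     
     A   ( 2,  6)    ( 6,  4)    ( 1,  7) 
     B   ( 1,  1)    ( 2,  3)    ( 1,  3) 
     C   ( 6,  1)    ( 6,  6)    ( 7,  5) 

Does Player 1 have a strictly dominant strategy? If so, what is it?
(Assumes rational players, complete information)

No strictly dominant strategy exists for Player 1

Work:
A strategy strictly dominates another if it gives a strictly higher payoff against every opponent action. Compare each pair of P1's strategies column-by-column:
  A vs B: [2 vs 1, 6 vs 2, 1 vs 1] → A does not strictly dominate B (column Z: 1 ≤ 1)
  A vs C: [2 vs 6, 6 vs 6, 1 vs 7] → A does not strictly dominate C (column X: 2 ≤ 6)
  B vs A: [1 vs 2, 2 vs 6, 1 vs 1] → B does not strictly dominate A (column X: 1 ≤ 2)
  B vs C: [1 vs 6, 2 vs 6, 1 vs 7] → B does not strictly dominate C (column X: 1 ≤ 6)
  C vs A: [6 vs 2, 6 vs 6, 7 vs 1] → C does not strictly dominate A (column Y: 6 ≤ 6)
  C vs B: [6 vs 1, 6 vs 2, 7 vs 1] → C strictly dominates B
No single strategy strictly dominates all others → no strictly dominant strategy.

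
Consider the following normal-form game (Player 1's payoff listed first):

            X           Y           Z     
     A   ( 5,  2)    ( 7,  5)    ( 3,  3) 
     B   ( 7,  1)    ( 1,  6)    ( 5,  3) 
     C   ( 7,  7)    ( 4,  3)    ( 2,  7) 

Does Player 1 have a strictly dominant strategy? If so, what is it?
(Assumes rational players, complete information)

No strictly dominant strategy exists for Player 1

Work:
A strategy strictly dominates another if it gives a strictly higher payoff against every opponent action. Compare each pair of P1's strategies column-by-column:
  A vs B: [5 vs 7, 7 vs 1, 3 vs 5] → A does not strictly dominate B (column X: 5 ≤ 7)
  A vs C: [5 vs 7, 7 vs 4, 3 vs 2] → A does not strictly dominate C (column X: 5 ≤ 7)
  B vs A: [7 vs 5, 1 vs 7, 5 vs 3] → B does not strictly dominate A (column Y: 1 ≤ 7)
  B vs C: [7 vs 7, 1 vs 4, 5 vs 2] → B does not strictly dominate C (column X: 7 ≤ 7)
  C vs A: [7 vs 5, 4 vs 7, 2 vs 3] → C does not strictly dominate A (column Y: 4 ≤ 7)
  C vs B: [7 vs 7, 4 vs 1, 2 vs 5] → C does not strictly dominate B (column X: 7 ≤ 7)
No single strategy strictly dominates all others → no strictly dominant strategy.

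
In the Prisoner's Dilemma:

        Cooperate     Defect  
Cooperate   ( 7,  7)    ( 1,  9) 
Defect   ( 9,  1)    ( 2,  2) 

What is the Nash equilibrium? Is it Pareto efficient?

(Defect, Defect) is NE; not Pareto efficient

Work:
Defect dominates Cooperate for both players:
If P2 cooperates: Defect (9) > Cooperate (7)
If P2 defects: Defect (2) > Cooperate (1)
NE: (Defect, Defect) with payoff (2, 2)
But (Cooperate, Cooperate) = (7, 7) Pareto dominates (2, 2)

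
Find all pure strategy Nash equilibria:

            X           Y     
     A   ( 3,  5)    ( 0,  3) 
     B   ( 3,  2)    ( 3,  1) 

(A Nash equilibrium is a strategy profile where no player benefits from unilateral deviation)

Nash equilibrium: (A, X), (B, X)

Work:
Best responses:
  P1 vs X: payoffs [3, 3] → best response A/B (payoff 3)
  P1 vs Y: payoffs [0, 3] → best response B (payoff 3)
  P2 vs A: payoffs [5, 3] → best response X (payoff 5)
  P2 vs B: payoffs [2, 1] → best response X (payoff 2)
Mutual best responses: (A,X), (B,X) → Nash equilibria.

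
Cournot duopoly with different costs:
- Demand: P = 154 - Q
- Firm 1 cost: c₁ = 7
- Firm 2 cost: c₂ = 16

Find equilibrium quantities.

q₁* = 52.0, q₂* = 43.0

Work:
Reaction: q₁ = (154 - 7 - q₂)/2
Reaction: q₂ = (154 - 16 - q₁)/2
Solve simultaneously:
q₁* = (154 - 2×7 + 16)/3 = 52.0
q₂* = (154 - 2×16 + 7)/3 = 43.0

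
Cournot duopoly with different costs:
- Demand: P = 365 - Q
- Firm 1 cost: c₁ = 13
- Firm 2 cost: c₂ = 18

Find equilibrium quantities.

q₁* = 119.0, q₂* = 114.0

Work:
Reaction: q₁ = (365 - 13 - q₂)/2
Reaction: q₂ = (365 - 18 - q₁)/2
Solve simultaneously:
q₁* = (365 - 2×13 + 18)/3 = 119.0
q₂* = (365 - 2×18 + 13)/3 = 114.0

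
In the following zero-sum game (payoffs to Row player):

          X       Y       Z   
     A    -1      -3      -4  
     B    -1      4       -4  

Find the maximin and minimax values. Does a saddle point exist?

Maximin = -4, Minimax = -4, Saddle: True

Work:
Row minimums: [-4, -4] → maximin = -4
Column maximums: [-1, 4, -4] → minimax = -4
Saddle point exists! Game value = -4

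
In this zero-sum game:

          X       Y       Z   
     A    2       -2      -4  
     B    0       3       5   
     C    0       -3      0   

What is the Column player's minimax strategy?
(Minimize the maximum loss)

Column should play X, value = 2

Work:
Column player minimizes Row's maximum payoff:
Column X: max payoff to Row = 2
Column Y: max payoff to Row = 3
Column Z: max payoff to Row = 5
Minimum is 2, achieved by column X.
Minimax strategy: X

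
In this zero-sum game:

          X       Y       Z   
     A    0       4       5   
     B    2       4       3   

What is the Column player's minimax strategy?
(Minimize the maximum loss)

Column should play X, value = 2

Work:
Column player minimizes Row's maximum payoff:
Column X: max payoff to Row = 2
Column Y: max payoff to Row = 4
Column Z: max payoff to Row = 5
Minimum is 2, achieved by column X.
Minimax strategy: X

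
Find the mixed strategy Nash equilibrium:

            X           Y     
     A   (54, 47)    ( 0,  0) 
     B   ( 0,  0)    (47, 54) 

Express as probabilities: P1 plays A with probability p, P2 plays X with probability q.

p = 0.5347, q = 0.4653

Work:
Find probabilities that make opponent indifferent:
P2 chooses q to make P1 indifferent between A and B
P1 chooses p to make P2 indifferent between X and Y
Mixed NE: P1 plays (A: 0.5347, B: 0.4653), P2 plays (X: 0.4653, Y: 0.5347)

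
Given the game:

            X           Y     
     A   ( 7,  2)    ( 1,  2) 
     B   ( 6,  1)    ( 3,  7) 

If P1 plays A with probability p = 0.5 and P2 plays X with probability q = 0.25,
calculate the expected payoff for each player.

E[P1] = 3.125, E[P2] = 3.75

Work:
E[P1] = p·q·π₁(A,X) + p·(1-q)·π₁(A,Y) + (1-p)·q·π₁(B,X) + (1-p)·(1-q)·π₁(B,Y)
= 0.5·0.25·7 + 0.5·0.75·1 + 0.5·0.25·6 + 0.5·0.75·3
= 3.125

E[P2] = 3.75 (similar calculation)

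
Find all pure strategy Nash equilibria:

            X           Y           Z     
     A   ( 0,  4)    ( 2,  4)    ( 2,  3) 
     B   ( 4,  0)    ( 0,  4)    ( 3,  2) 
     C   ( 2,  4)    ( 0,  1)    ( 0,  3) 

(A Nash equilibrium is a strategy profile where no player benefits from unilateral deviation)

Nash equilibrium: (A, Y)

Work:
Best responses:
  P1 vs X: payoffs [0, 4, 2] → best response B (payoff 4)
  P1 vs Y: payoffs [2, 0, 0] → best response A (payoff 2)
  P1 vs Z: payoffs [2, 3, 0] → best response B (payoff 3)
  P2 vs A: payoffs [4, 4, 3] → best response X/Y (payoff 4)
  P2 vs B: payoffs [0, 4, 2] → best response Y (payoff 4)
  P2 vs C: payoffs [4, 1, 3] → best response X (payoff 4)
Mutual best responses: (A,Y) → Nash equilibria.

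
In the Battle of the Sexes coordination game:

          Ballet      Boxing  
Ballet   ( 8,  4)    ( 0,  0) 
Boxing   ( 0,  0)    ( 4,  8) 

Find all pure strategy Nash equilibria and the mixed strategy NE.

Pure NE: (Ballet, Ballet) and (Boxing, Boxing); Mixed NE: p = 0.6667, q = 0.3333

Work:
Check pure NE:
(Ballet, Ballet): (8, 4) - no unilateral deviation beneficial
(Boxing, Boxing): (4, 8) - no unilateral deviation beneficial
Mixed NE: P1 plays Ballet with p = 0.6667, P2 plays Ballet with q = 0.3333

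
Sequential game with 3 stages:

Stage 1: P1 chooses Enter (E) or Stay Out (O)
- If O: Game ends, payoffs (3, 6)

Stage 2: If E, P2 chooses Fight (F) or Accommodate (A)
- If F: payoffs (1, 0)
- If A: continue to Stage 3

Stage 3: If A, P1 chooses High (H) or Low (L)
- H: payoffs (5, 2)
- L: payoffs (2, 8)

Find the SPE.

SPE: (E, A, H); Outcome (5, 2)

Work:
Stage 3: P1 chooses H (5 vs 2)
Stage 2: P2: F->0, A->2 (anticipating H). Choose A
Stage 1: P1: O->3, E->5 (anticipating A, H). Choose E
SPE path: E -> A -> H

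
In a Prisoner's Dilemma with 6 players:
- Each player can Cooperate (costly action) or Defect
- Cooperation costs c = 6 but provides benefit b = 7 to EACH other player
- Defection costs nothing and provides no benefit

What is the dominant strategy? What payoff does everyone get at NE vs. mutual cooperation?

Dominant: Defect; NE payoff = 0; Coop payoff = 29

Work:
Defect dominates (saves cost c = 6, benefit to others is external)
NE: All defect → everyone gets 0
If all cooperate: each receives (5)×7 - 6 = 29
Social dilemma: 29 > 0 but NE gives 0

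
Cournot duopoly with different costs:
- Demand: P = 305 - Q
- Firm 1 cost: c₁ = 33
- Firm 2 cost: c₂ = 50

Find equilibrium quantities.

q₁* = 96.33, q₂* = 79.33

Work:
Reaction: q₁ = (305 - 33 - q₂)/2
Reaction: q₂ = (305 - 50 - q₁)/2
Solve simultaneously:
q₁* = (305 - 2×33 + 50)/3 = 96.33
q₂* = (305 - 2×50 + 33)/3 = 79.33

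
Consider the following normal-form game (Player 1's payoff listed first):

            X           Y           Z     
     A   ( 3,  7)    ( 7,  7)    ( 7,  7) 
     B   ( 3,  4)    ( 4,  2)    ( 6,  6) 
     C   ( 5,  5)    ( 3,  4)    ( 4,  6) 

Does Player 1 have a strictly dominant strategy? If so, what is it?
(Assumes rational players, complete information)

No strictly dominant strategy exists for Player 1

Work:
A strategy strictly dominates another if it gives a strictly higher payoff against every opponent action. Compare each pair of P1's strategies column-by-column:
  A vs B: [3 vs 3, 7 vs 4, 7 vs 6] → A does not strictly dominate B (column X: 3 ≤ 3)
  A vs C: [3 vs 5, 7 vs 3, 7 vs 4] → A does not strictly dominate C (column X: 3 ≤ 5)
  B vs A: [3 vs 3, 4 vs 7, 6 vs 7] → B does not strictly dominate A (column X: 3 ≤ 3)
  B vs C: [3 vs 5, 4 vs 3, 6 vs 4] → B does not strictly dominate C (column X: 3 ≤ 5)
  C vs A: [5 vs 3, 3 vs 7, 4 vs 7] → C does not strictly dominate A (column Y: 3 ≤ 7)
  C vs B: [5 vs 3, 3 vs 4, 4 vs 6] → C does not strictly dominate B (column Y: 3 ≤ 4)
No single strategy strictly dominates all others → no strictly dominant strategy.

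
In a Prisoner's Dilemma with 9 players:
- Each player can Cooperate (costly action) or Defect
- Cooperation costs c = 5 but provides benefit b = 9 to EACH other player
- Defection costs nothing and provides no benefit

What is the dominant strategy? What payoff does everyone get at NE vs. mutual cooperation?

Dominant: Defect; NE payoff = 0; Coop payoff = 67

Work:
Defect dominates (saves cost c = 5, benefit to others is external)
NE: All defect → everyone gets 0
If all cooperate: each receives (8)×9 - 5 = 67
Social dilemma: 67 > 0 but NE gives 0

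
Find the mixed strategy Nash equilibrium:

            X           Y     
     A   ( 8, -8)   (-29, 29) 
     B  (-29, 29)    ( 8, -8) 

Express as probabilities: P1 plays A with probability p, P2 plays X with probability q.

p = 0.5, q = 0.5

Work:
Find probabilities that make opponent indifferent:
P2 chooses q to make P1 indifferent between A and B
P1 chooses p to make P2 indifferent between X and Y
Mixed NE: P1 plays (A: 0.5, B: 0.5), P2 plays (X: 0.5, Y: 0.5)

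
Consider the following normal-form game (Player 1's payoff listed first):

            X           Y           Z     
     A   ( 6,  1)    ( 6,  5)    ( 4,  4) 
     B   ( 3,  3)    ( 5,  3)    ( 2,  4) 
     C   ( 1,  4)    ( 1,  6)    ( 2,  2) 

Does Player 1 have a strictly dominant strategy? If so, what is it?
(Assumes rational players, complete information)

Yes, Player 1's strictly dominant strategy is A

Work:
A strategy strictly dominates another if it gives a strictly higher payoff against every opponent action. Compare each pair of P1's strategies column-by-column:
  A vs B: [6 vs 3, 6 vs 5, 4 vs 2] → A strictly dominates B
  A vs C: [6 vs 1, 6 vs 1, 4 vs 2] → A strictly dominates C
  B vs A: [3 vs 6, 5 vs 6, 2 vs 4] → B does not strictly dominate A (column X: 3 ≤ 6)
  B vs C: [3 vs 1, 5 vs 1, 2 vs 2] → B does not strictly dominate C (column Z: 2 ≤ 2)
  C vs A: [1 vs 6, 1 vs 6, 2 vs 4] → C does not strictly dominate A (column X: 1 ≤ 6)
  C vs B: [1 vs 3, 1 vs 5, 2 vs 2] → C does not strictly dominate B (column X: 1 ≤ 3)
A strictly dominates every other strategy → strictly dominant.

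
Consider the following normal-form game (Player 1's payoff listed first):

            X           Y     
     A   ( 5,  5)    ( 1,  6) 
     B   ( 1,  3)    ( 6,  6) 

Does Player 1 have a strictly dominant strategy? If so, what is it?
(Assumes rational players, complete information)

No strictly dominant strategy exists for Player 1

Work:
A strategy strictly dominates another if it gives a strictly higher payoff against every opponent action. Compare each pair of P1's strategies column-by-column:
  A vs B: [5 vs 1, 1 vs 6] → A does not strictly dominate B (column Y: 1 ≤ 6)
  B vs A: [1 vs 5, 6 vs 1] → B does not strictly dominate A (column X: 1 ≤ 5)
No single strategy strictly dominates all others → no strictly dominant strategy.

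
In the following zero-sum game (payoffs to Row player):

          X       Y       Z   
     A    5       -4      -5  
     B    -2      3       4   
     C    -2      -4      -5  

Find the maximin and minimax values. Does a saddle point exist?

Maximin = -2, Minimax = 3, Saddle: False

Work:
Row minimums: [-5, -2, -5] → maximin = -2
Column maximums: [5, 3, 4] → minimax = 3
No saddle point (maximin ≠ minimax). Mixed strategy needed.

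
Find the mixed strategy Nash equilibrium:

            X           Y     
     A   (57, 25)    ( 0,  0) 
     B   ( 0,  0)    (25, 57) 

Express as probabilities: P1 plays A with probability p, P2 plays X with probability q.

p = 0.6951, q = 0.3049

Work:
Find probabilities that make opponent indifferent:
P2 chooses q to make P1 indifferent between A and B
P1 chooses p to make P2 indifferent between X and Y
Mixed NE: P1 plays (A: 0.6951, B: 0.3049), P2 plays (X: 0.3049, Y: 0.6951)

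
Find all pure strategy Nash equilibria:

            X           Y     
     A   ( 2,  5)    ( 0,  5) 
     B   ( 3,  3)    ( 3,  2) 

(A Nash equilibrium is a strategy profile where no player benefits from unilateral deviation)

Nash equilibrium: (B, X)

Work:
Best responses:
  P1 vs X: payoffs [2, 3] → best response B (payoff 3)
  P1 vs Y: payoffs [0, 3] → best response B (payoff 3)
  P2 vs A: payoffs [5, 5] → best response X/Y (payoff 5)
  P2 vs B: payoffs [3, 2] → best response X (payoff 3)
Mutual best responses: (B,X) → Nash equilibria.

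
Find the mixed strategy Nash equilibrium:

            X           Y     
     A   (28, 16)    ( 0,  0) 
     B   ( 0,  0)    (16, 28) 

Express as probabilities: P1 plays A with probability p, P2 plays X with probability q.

p = 0.6364, q = 0.3636

Work:
Find probabilities that make opponent indifferent:
P2 chooses q to make P1 indifferent between A and B
P1 chooses p to make P2 indifferent between X and Y
Mixed NE: P1 plays (A: 0.6364, B: 0.3636), P2 plays (X: 0.3636, Y: 0.6364)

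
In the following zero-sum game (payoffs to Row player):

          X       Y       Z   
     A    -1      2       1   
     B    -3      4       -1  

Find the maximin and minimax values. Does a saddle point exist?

Maximin = -1, Minimax = -1, Saddle: True

Work:
Row minimums: [-1, -3] → maximin = -1
Column maximums: [-1, 4, 1] → minimax = -1
Saddle point exists! Game value = -1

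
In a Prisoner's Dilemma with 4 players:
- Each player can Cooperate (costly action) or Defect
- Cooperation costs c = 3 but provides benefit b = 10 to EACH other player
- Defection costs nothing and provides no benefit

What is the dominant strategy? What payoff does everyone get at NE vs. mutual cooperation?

Dominant: Defect; NE payoff = 0; Coop payoff = 27

Work:
Defect dominates (saves cost c = 3, benefit to others is external)
NE: All defect → everyone gets 0
If all cooperate: each receives (3)×10 - 3 = 27
Social dilemma: 27 > 0 but NE gives 0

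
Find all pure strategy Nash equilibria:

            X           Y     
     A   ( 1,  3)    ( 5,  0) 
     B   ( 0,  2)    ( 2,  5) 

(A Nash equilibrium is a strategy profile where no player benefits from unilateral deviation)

Nash equilibrium: (A, X)

Work:
Best responses:
  P1 vs X: payoffs [1, 0] → best response A (payoff 1)
  P1 vs Y: payoffs [5, 2] → best response A (payoff 5)
  P2 vs A: payoffs [3, 0] → best response X (payoff 3)
  P2 vs B: payoffs [2, 5] → best response Y (payoff 5)
Mutual best responses: (A,X) → Nash equilibria.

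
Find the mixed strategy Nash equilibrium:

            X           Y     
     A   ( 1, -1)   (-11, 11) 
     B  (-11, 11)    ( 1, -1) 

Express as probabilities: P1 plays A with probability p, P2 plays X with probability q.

p = 0.5, q = 0.5

Work:
Find probabilities that make opponent indifferent:
P2 chooses q to make P1 indifferent between A and B
P1 chooses p to make P2 indifferent between X and Y
Mixed NE: P1 plays (A: 0.5, B: 0.5), P2 plays (X: 0.5, Y: 0.5)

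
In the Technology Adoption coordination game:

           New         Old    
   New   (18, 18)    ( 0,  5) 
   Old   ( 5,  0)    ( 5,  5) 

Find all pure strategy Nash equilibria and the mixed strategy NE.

Pure NE: (New, New) and (Old, Old); Mixed NE: p = 0.2778, q = 0.2778

Work:
Check pure NE:
(New, New): (18, 18) - no unilateral deviation beneficial
(Old, Old): (5, 5) - no unilateral deviation beneficial
Mixed NE: P1 plays New with p = 0.2778, P2 plays New with q = 0.2778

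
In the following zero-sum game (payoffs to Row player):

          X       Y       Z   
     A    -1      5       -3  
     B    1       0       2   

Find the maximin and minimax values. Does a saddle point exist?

Maximin = 0, Minimax = 1, Saddle: False

Work:
Row minimums: [-3, 0] → maximin = 0
Column maximums: [1, 5, 2] → minimax = 1
No saddle point (maximin ≠ minimax). Mixed strategy needed.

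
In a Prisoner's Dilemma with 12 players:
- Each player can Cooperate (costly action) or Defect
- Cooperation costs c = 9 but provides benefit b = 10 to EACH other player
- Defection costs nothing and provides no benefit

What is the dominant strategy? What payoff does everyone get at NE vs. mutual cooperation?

Dominant: Defect; NE payoff = 0; Coop payoff = 101

Work:
Defect dominates (saves cost c = 9, benefit to others is external)
NE: All defect → everyone gets 0
If all cooperate: each receives (11)×10 - 9 = 101
Social dilemma: 101 > 0 but NE gives 0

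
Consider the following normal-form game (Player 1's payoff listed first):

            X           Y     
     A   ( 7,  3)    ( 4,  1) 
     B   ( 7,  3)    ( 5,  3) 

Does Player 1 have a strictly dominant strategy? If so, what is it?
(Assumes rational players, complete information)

No strictly dominant strategy exists for Player 1

Work:
A strategy strictly dominates another if it gives a strictly higher payoff against every opponent action. Compare each pair of P1's strategies column-by-column:
  A vs B: [7 vs 7, 4 vs 5] → A does not strictly dominate B (column X: 7 ≤ 7)
  B vs A: [7 vs 7, 5 vs 4] → B does not strictly dominate A (column X: 7 ≤ 7)
No single strategy strictly dominates all others → no strictly dominant strategy.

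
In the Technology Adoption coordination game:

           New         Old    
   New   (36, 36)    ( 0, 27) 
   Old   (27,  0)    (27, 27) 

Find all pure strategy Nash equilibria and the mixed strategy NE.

Pure NE: (New, New) and (Old, Old); Mixed NE: p = 0.75, q = 0.75

Work:
Check pure NE:
(New, New): (36, 36) - no unilateral deviation beneficial
(Old, Old): (27, 27) - no unilateral deviation beneficial
Mixed NE: P1 plays New with p = 0.75, P2 plays New with q = 0.75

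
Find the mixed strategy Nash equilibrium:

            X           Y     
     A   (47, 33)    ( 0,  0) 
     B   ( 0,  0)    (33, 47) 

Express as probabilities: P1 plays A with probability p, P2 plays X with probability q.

p = 0.5875, q = 0.4125

Work:
Find probabilities that make opponent indifferent:
P2 chooses q to make P1 indifferent between A and B
P1 chooses p to make P2 indifferent between X and Y
Mixed NE: P1 plays (A: 0.5875, B: 0.4125), P2 plays (X: 0.4125, Y: 0.5875)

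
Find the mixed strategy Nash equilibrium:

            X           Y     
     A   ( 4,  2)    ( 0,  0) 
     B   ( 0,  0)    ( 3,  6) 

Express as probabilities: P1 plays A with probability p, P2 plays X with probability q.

p = 0.75, q = 0.4286

Work:
Find probabilities that make opponent indifferent:
P2 chooses q to make P1 indifferent between A and B
P1 chooses p to make P2 indifferent between X and Y
Mixed NE: P1 plays (A: 0.75, B: 0.25), P2 plays (X: 0.4286, Y: 0.5714)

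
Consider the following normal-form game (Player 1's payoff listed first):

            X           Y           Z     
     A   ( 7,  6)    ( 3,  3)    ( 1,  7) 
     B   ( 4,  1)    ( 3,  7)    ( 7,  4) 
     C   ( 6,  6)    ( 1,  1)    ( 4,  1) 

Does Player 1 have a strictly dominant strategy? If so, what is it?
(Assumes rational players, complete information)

No strictly dominant strategy exists for Player 1

Work:
A strategy strictly dominates another if it gives a strictly higher payoff against every opponent action. Compare each pair of P1's strategies column-by-column:
  A vs B: [7 vs 4, 3 vs 3, 1 vs 7] → A does not strictly dominate B (column Y: 3 ≤ 3)
  A vs C: [7 vs 6, 3 vs 1, 1 vs 4] → A does not strictly dominate C (column Z: 1 ≤ 4)
  B vs A: [4 vs 7, 3 vs 3, 7 vs 1] → B does not strictly dominate A (column X: 4 ≤ 7)
  B vs C: [4 vs 6, 3 vs 1, 7 vs 4] → B does not strictly dominate C (column X: 4 ≤ 6)
  C vs A: [6 vs 7, 1 vs 3, 4 vs 1] → C does not strictly dominate A (column X: 6 ≤ 7)
  C vs B: [6 vs 4, 1 vs 3, 4 vs 7] → C does not strictly dominate B (column Y: 1 ≤ 3)
No single strategy strictly dominates all others → no strictly dominant strategy.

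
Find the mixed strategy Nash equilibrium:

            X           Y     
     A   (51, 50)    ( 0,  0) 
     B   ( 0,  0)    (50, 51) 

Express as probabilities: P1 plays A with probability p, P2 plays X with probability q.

p = 0.505, q = 0.495

Work:
Find probabilities that make opponent indifferent:
P2 chooses q to make P1 indifferent between A and B
P1 chooses p to make P2 indifferent between X and Y
Mixed NE: P1 plays (A: 0.505, B: 0.495), P2 plays (X: 0.495, Y: 0.505)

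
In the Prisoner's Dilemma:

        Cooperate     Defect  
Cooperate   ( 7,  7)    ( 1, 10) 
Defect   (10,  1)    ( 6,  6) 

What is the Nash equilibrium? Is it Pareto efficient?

(Defect, Defect) is NE; not Pareto efficient

Work:
Defect dominates Cooperate for both players:
If P2 cooperates: Defect (10) > Cooperate (7)
If P2 defects: Defect (6) > Cooperate (1)
NE: (Defect, Defect) with payoff (6, 6)
But (Cooperate, Cooperate) = (7, 7) Pareto dominates (6, 6)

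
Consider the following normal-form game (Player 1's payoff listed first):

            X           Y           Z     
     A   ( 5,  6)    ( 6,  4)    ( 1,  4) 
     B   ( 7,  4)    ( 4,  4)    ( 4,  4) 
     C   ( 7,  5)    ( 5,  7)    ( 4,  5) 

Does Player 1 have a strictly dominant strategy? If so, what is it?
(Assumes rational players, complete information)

No strictly dominant strategy exists for Player 1

Work:
A strategy strictly dominates another if it gives a strictly higher payoff against every opponent action. Compare each pair of P1's strategies column-by-column:
  A vs B: [5 vs 7, 6 vs 4, 1 vs 4] → A does not strictly dominate B (column X: 5 ≤ 7)
  A vs C: [5 vs 7, 6 vs 5, 1 vs 4] → A does not strictly dominate C (column X: 5 ≤ 7)
  B vs A: [7 vs 5, 4 vs 6, 4 vs 1] → B does not strictly dominate A (column Y: 4 ≤ 6)
  B vs C: [7 vs 7, 4 vs 5, 4 vs 4] → B does not strictly dominate C (column X: 7 ≤ 7)
  C vs A: [7 vs 5, 5 vs 6, 4 vs 1] → C does not strictly dominate A (column Y: 5 ≤ 6)
  C vs B: [7 vs 7, 5 vs 4, 4 vs 4] → C does not strictly dominate B (column X: 7 ≤ 7)
No single strategy strictly dominates all others → no strictly dominant strategy.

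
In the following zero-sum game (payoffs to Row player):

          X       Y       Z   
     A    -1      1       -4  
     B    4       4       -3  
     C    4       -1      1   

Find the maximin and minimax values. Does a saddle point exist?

Maximin = -1, Minimax = 1, Saddle: False

Work:
Row minimums: [-4, -3, -1] → maximin = -1
Column maximums: [4, 4, 1] → minimax = 1
No saddle point (maximin ≠ minimax). Mixed strategy needed.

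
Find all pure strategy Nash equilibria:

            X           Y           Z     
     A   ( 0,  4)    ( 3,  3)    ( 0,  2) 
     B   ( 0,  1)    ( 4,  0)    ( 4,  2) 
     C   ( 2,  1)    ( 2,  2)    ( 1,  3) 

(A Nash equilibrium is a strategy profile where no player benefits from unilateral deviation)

Nash equilibrium: (B, Z)

Work:
Best responses:
  P1 vs X: payoffs [0, 0, 2] → best response C (payoff 2)
  P1 vs Y: payoffs [3, 4, 2] → best response B (payoff 4)
  P1 vs Z: payoffs [0, 4, 1] → best response B (payoff 4)
  P2 vs A: payoffs [4, 3, 2] → best response X (payoff 4)
  P2 vs B: payoffs [1, 0, 2] → best response Z (payoff 2)
  P2 vs C: payoffs [1, 2, 3] → best response Z (payoff 3)
Mutual best responses: (B,Z) → Nash equilibria.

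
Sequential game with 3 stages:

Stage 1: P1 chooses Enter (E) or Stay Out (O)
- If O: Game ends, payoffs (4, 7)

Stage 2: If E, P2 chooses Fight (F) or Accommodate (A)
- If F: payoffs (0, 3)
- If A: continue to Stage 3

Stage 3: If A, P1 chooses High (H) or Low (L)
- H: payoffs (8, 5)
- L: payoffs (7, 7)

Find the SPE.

SPE: (E, A, H); Outcome (8, 5)

Work:
Stage 3: P1 chooses H (8 vs 7)
Stage 2: P2: F->3, A->5 (anticipating H). Choose A
Stage 1: P1: O->4, E->8 (anticipating A, H). Choose E
SPE path: E -> A -> H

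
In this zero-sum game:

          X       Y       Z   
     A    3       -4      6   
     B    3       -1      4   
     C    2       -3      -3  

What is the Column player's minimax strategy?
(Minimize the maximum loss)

Column should play Y, value = -1

Work:
Column player minimizes Row's maximum payoff:
Column X: max payoff to Row = 3
Column Y: max payoff to Row = -1
Column Z: max payoff to Row = 6
Minimum is -1, achieved by column Y.
Minimax strategy: Y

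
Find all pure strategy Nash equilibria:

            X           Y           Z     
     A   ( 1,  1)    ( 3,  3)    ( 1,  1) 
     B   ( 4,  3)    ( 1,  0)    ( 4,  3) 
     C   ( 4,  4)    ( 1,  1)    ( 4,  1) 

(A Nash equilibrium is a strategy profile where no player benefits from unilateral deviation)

Nash equilibrium: (A, Y), (B, X), (B, Z), (C, X)

Work:
Best responses:
  P1 vs X: payoffs [1, 4, 4] → best response B/C (payoff 4)
  P1 vs Y: payoffs [3, 1, 1] → best response A (payoff 3)
  P1 vs Z: payoffs [1, 4, 4] → best response B/C (payoff 4)
  P2 vs A: payoffs [1, 3, 1] → best response Y (payoff 3)
  P2 vs B: payoffs [3, 0, 3] → best response X/Z (payoff 3)
  P2 vs C: payoffs [4, 1, 1] → best response X (payoff 4)
Mutual best responses: (A,Y), (B,X), (B,Z), (C,X) → Nash equilibria.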